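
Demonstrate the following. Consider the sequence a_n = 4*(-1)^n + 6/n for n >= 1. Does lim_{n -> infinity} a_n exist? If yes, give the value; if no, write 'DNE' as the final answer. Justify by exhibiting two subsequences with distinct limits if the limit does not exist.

Examine the behaviour of a_n along subsequences.
a_{2k} = 4 + 6/(2k) -> 4. a_{2k+1} = -4 + 6/(2k+1) -> -4.
Since these two subsequential limits are 4 and -4, distinct, the full sequence cannot converge (a convergent sequence has all subsequences tending to the same limit). So lim a_n does not exist.

DNE


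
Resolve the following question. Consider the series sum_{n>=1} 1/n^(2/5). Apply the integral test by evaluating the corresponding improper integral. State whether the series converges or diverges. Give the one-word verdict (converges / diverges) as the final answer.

Let f(x) = x^(-2/5). Then f is positive, continuous, and decreasing on [1, infinity), so the integral test applies.
Compute the improper integral int_{1}^infinity f(x) dx:
  antiderivative F(x) = 5*x^(3/5)/3.
  As x -> infinity, F(x) -> infinity (since p = 2/5 < 1).
  So the integral diverges. By the integral test, the series diverges.

diverges


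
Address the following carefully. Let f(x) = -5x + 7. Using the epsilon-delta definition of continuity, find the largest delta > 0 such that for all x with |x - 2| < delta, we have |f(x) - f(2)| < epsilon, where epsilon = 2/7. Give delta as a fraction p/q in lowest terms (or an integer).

We compute f(2) = -5*(2) + 7 = -3.
|f(x) - f(2)| = |-5x + 7 - (-3)| = |-5(x - 2)| = 5|x - 2|.
We need 5|x - 2| < 2/7, i.e. |x - 2| < 2/7 / 5 = 2/35.
So any delta <= 2/35 works. Conversely, if delta > 2/35, then x = 2 + 2/35 satisfies |x - 2| = 2/35 < delta but |f(x) - f(2)| = 5 * 2/35 = 2/7, which is not < 2/7; so no larger delta works.
Hence the largest such delta is 2/35.

2/35


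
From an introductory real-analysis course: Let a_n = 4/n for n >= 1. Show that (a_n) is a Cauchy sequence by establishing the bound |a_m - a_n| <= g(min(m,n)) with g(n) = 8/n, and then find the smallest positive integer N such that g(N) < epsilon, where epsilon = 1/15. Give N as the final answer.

For any m, n >= 1, by the triangle inequality:
|a_m - a_n| = |4/m - 4/n| <= 4*1/m + 4*1/n <= 8/min(m,n).
So g(n) = 8/n bounds the Cauchy difference. Since g(n) -> 0, (a_n) is Cauchy.
Now solve g(N) < 1/15: 8/N < 1/15 <=> N > 8 / (1/15) = 120.
The smallest integer strictly greater than 120 is N = 121.
Check: g(121) = 8/121 = 8/121 < 1/15; g(120) = 1/15 >= 1/15. So N = 121.

121


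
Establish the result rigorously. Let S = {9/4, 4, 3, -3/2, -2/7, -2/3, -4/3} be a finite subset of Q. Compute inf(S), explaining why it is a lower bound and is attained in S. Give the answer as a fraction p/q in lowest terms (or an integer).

S is finite, so inf(S) = min(S).
Sorted increasing:
-3/2, -4/3, -2/3, -2/7, 9/4, 3, 4
The extremum is -3/2.
For every x in S, x >= -3/2. And -3/2 is in S, so it is attained.
Therefore inf(S) = -3/2.

-3/2


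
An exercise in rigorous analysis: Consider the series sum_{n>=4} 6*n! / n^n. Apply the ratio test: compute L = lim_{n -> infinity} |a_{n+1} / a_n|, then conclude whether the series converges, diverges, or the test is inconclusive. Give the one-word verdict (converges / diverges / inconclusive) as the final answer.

Let a_n denote the general term. Form the ratio a_{n+1}/a_n and simplify:
a_{n+1}/a_n = (n/(n + 1))^n
Take the limit as n -> infinity: L = exp(-1).
Since L = exp(-1) < 1, the ratio test implies the series converges.

converges


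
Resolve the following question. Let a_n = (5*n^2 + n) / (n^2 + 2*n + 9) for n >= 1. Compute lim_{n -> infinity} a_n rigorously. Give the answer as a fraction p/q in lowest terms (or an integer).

Divide numerator and denominator by n^2, the highest power:
numerator / n^2 = 5 + 1/n
denominator / n^2 = 1 + 2/n + 9/n^2
As n -> infinity, all terms of the form c/n^k (k >= 1) tend to 0.
So numerator / n^2 -> 5 and denominator / n^2 -> 1.
Therefore lim a_n = 5.

5


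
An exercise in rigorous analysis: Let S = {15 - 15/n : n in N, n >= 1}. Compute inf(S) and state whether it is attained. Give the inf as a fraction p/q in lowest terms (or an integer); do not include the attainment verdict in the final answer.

Analysis:
- Values: 0, 15/2, 10, 45/4, ... strictly increasing.
- Minimum is 0 (n=1); inf = 0 (attained).
- 15 - 15/n -> 15 from below; sup = 15, not attained.
Conclusion: inf(S) = 0, attained in S.

0


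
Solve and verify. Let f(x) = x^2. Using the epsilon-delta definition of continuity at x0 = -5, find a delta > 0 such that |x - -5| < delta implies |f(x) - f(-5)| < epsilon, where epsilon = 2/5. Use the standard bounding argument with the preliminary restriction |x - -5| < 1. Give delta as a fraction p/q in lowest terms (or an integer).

Factor: |x^2 - (-5)^2| = |x - -5| * |x + -5|.
Impose |x - -5| < 1 first. Then |x + -5| = |(x - -5) + 2*(-5)| <= |x - -5| + 2*|-5| < 1 + 10 = 11.
So |x^2 - (-5)^2| < delta * 11.
We need delta * 11 <= 2/5, i.e. delta <= 2/5/11 = 2/55.
Since 2/55 < 1, this is tighter than 1; take delta = 2/55.
So delta = 2/55 works.

2/55


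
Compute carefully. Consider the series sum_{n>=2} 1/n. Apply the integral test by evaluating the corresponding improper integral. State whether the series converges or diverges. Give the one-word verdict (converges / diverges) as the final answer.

Let f(x) = 1/x. Then f is positive, continuous, and decreasing on [2, infinity), so the integral test applies.
Compute the improper integral int_{2}^infinity f(x) dx:
  antiderivative F(x) = log(x).
  As x -> infinity, log(x) -> infinity.
  So int = infinity - log(2) = infinity. By the integral test, the series diverges.

diverges


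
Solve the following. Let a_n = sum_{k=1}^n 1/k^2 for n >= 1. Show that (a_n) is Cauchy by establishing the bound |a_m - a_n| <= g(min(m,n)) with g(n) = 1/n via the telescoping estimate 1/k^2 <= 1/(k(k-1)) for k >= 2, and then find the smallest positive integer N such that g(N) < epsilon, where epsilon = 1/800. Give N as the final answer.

For m > n >= 1: |a_m - a_n| = sum_{k=n+1}^m 1/k^2.
Use 1/k^2 <= 1/(k(k-1)) = 1/(k-1) - 1/k for k >= 2:
sum_{k=n+1}^m 1/k^2 <= sum_{k=n+1}^m (1/(k-1) - 1/k) = 1/n - 1/m <= 1/n.
By symmetry the same bound holds with n,m swapped, so |a_m - a_n| <= 1/min(m,n) = g(min(m,n)). Since g(n) -> 0, (a_n) is Cauchy.
Now solve g(N) < 1/800: 1/N < 1/800 <=> N > 1/(1/800) = 800.
The smallest integer strictly greater than 800 is N = 801.
Check: g(801) = 1/801 < 1/800; g(800) = 1/800 >= 1/800. So N = 801.

801


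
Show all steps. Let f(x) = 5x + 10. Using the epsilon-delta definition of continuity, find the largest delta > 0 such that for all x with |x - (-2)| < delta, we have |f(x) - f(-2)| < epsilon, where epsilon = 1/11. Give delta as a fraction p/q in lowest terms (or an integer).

We compute f(-2) = 5*(-2) + 10 = 0.
|f(x) - f(-2)| = |5x + 10 - (0)| = |5(x - (-2))| = 5|x - (-2)|.
We need 5|x - (-2)| < 1/11, i.e. |x - (-2)| < 1/11 / 5 = 1/55.
So any delta <= 1/55 works. Conversely, if delta > 1/55, then x = -2 + 1/55 satisfies |x - (-2)| = 1/55 < delta but |f(x) - f(-2)| = 5 * 1/55 = 1/11, which is not < 1/11; so no larger delta works.
Hence the largest such delta is 1/55.

1/55


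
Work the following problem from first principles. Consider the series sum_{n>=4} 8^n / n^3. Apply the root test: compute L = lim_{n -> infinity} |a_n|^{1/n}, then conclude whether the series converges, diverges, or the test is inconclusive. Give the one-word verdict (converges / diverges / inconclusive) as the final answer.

Let a_n denote the general term. Form |a_n|^(1/n) and simplify:
|a_n|^(1/n) = 8/n^(3/n)
Take the limit as n -> infinity: L = 8.
Since L = 8 > 1, the root test implies divergence.

diverges


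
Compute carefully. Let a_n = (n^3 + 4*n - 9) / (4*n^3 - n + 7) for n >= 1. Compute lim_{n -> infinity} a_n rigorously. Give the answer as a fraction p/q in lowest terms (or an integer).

Divide numerator and denominator by n^3, the highest power:
numerator / n^3 = 1 + 4/n^2 - 9/n^3
denominator / n^3 = 4 - 1/n^2 + 7/n^3
As n -> infinity, all terms of the form c/n^k (k >= 1) tend to 0.
So numerator / n^3 -> 1 and denominator / n^3 -> 4.
Therefore lim a_n = 1/4.

1/4


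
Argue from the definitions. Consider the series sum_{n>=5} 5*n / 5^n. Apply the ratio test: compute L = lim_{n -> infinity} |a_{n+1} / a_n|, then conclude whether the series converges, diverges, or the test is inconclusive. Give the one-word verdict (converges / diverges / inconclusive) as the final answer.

Let a_n denote the general term. Form the ratio a_{n+1}/a_n and simplify:
a_{n+1}/a_n = (n + 1)/(5*n)
Take the limit as n -> infinity: L = 1/5.
Since L = 1/5 < 1, the ratio test implies the series converges.

converges


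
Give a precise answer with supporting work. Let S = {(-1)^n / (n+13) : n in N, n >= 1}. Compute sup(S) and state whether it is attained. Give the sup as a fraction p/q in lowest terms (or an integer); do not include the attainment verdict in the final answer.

Analysis:
- Values: -1/14, 1/15, -1/16, 1/17, -1/18, ...
- Positive terms (even n): 1/(2+13), 1/(4+13), ... decreasing -> max = 1/15 (n=2).
- Negative terms (odd n): -1/(1+13), -1/(3+13), ... increasing -> min = -1/14 (n=1).
- So sup = 1/15 (attained at n=2); inf = -1/14 (attained at n=1).
Conclusion: sup(S) = 1/15, attained in S.

1/15


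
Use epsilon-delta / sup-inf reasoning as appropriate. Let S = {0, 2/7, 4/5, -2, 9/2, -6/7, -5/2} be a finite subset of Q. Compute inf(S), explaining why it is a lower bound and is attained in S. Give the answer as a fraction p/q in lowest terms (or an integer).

S is finite, so inf(S) = min(S).
Sorted increasing:
-5/2, -2, -6/7, 0, 2/7, 4/5, 9/2
The extremum is -5/2.
For every x in S, x >= -5/2. And -5/2 is in S, so it is attained.
Therefore inf(S) = -5/2.

-5/2


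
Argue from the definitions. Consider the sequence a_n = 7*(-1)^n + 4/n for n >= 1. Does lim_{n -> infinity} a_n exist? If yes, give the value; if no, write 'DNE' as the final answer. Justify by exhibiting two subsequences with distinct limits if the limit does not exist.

Examine the behaviour of a_n along subsequences.
a_{2k} = 7 + 4/(2k) -> 7. a_{2k+1} = -7 + 4/(2k+1) -> -7.
Since these two subsequential limits are 7 and -7, distinct, the full sequence cannot converge (a convergent sequence has all subsequences tending to the same limit). So lim a_n does not exist.

DNE


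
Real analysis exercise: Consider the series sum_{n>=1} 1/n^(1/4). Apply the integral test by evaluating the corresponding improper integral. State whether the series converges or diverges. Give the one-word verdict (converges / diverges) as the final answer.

Let f(x) = x^(-1/4). Then f is positive, continuous, and decreasing on [1, infinity), so the integral test applies.
Compute the improper integral int_{1}^infinity f(x) dx:
  antiderivative F(x) = 4*x^(3/4)/3.
  As x -> infinity, F(x) -> infinity (since p = 1/4 < 1).
  So the integral diverges. By the integral test, the series diverges.

diverges


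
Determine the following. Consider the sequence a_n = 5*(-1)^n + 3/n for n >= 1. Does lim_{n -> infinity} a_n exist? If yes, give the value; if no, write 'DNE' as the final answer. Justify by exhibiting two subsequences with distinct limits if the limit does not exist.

Examine the behaviour of a_n along subsequences.
a_{2k} = 5 + 3/(2k) -> 5. a_{2k+1} = -5 + 3/(2k+1) -> -5.
Since these two subsequential limits are 5 and -5, distinct, the full sequence cannot converge (a convergent sequence has all subsequences tending to the same limit). So lim a_n does not exist.

DNE


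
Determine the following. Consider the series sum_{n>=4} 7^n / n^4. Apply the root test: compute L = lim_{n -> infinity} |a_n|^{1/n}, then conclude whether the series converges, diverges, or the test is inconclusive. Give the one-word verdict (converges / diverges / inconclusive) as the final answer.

Let a_n denote the general term. Form |a_n|^(1/n) and simplify:
|a_n|^(1/n) = 7/n^(4/n)
Take the limit as n -> infinity: L = 7.
Since L = 7 > 1, the root test implies divergence.

diverges


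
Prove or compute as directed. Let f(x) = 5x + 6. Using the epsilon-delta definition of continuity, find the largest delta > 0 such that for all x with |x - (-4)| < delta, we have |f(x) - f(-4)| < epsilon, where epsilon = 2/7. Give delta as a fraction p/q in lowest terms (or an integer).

We compute f(-4) = 5*(-4) + 6 = -14.
|f(x) - f(-4)| = |5x + 6 - (-14)| = |5(x - (-4))| = 5|x - (-4)|.
We need 5|x - (-4)| < 2/7, i.e. |x - (-4)| < 2/7 / 5 = 2/35.
So any delta <= 2/35 works. Conversely, if delta > 2/35, then x = -4 + 2/35 satisfies |x - (-4)| = 2/35 < delta but |f(x) - f(-4)| = 5 * 2/35 = 2/7, which is not < 2/7; so no larger delta works.
Hence the largest such delta is 2/35.

2/35


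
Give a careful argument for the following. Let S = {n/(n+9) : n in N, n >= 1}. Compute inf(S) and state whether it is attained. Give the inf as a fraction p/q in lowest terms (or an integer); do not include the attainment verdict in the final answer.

Analysis:
- Values: 1/10, 2/11, 1/4, 4/13, ... strictly increasing.
- Minimum is 1/10 (n=1); inf = 1/10 (attained).
- n/(n+9) = 1 - 9/(n+9) -> 1 from below as n -> infinity, and never equals 1.
- So sup = 1 (not attained).
Conclusion: inf(S) = 1/10, attained in S.

1/10


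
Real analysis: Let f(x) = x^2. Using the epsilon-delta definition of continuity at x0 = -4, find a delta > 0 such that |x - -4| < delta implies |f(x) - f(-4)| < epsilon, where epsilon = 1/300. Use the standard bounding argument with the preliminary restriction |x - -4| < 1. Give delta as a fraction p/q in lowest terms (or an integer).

Factor: |x^2 - (-4)^2| = |x - -4| * |x + -4|.
Impose |x - -4| < 1 first. Then |x + -4| = |(x - -4) + 2*(-4)| <= |x - -4| + 2*|-4| < 1 + 8 = 9.
So |x^2 - (-4)^2| < delta * 9.
We need delta * 9 <= 1/300, i.e. delta <= 1/300/9 = 1/2700.
Since 1/2700 < 1, this is tighter than 1; take delta = 1/2700.
So delta = 1/2700 works.

1/2700


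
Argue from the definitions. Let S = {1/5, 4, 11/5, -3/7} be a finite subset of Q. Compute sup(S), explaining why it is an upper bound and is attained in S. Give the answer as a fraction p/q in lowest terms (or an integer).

S is finite, so sup(S) = max(S).
Sorted decreasing:
4, 11/5, 1/5, -3/7
The extremum is 4.
For every x in S, x <= 4. And 4 is in S, so it is attained.
Therefore sup(S) = 4.

4


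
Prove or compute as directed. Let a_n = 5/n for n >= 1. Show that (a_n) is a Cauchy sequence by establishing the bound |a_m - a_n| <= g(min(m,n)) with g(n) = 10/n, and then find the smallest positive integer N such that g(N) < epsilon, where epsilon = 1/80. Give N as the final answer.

For any m, n >= 1, by the triangle inequality:
|a_m - a_n| = |5/m - 5/n| <= 5*1/m + 5*1/n <= 10/min(m,n).
So g(n) = 10/n bounds the Cauchy difference. Since g(n) -> 0, (a_n) is Cauchy.
Now solve g(N) < 1/80: 10/N < 1/80 <=> N > 10 / (1/80) = 800.
The smallest integer strictly greater than 800 is N = 801.
Check: g(801) = 10/801 = 10/801 < 1/80; g(800) = 1/80 >= 1/80. So N = 801.

801


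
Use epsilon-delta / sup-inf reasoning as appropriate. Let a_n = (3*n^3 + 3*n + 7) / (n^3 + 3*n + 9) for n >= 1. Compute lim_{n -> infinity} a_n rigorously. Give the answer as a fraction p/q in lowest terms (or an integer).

Divide numerator and denominator by n^3, the highest power:
numerator / n^3 = 3 + 3/n^2 + 7/n^3
denominator / n^3 = 1 + 3/n^2 + 9/n^3
As n -> infinity, all terms of the form c/n^k (k >= 1) tend to 0.
So numerator / n^3 -> 3 and denominator / n^3 -> 1.
Therefore lim a_n = 3.

3


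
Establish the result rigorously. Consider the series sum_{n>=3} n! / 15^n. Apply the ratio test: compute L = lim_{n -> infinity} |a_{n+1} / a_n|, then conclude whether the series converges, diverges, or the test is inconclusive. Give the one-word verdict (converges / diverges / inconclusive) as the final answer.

Let a_n denote the general term. Form the ratio a_{n+1}/a_n and simplify:
a_{n+1}/a_n = n/15 + 1/15
Take the limit as n -> infinity: L = infinity.
Since L = infinity > 1 (or L = infinity), the ratio test implies the series diverges.

diverges


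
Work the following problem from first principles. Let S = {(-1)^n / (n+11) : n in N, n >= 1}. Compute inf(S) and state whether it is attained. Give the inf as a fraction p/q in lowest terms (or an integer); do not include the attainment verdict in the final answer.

Analysis:
- Values: -1/12, 1/13, -1/14, 1/15, -1/16, ...
- Positive terms (even n): 1/(2+11), 1/(4+11), ... decreasing -> max = 1/13 (n=2).
- Negative terms (odd n): -1/(1+11), -1/(3+11), ... increasing -> min = -1/12 (n=1).
- So sup = 1/13 (attained at n=2); inf = -1/12 (attained at n=1).
Conclusion: inf(S) = -1/12, attained in S.

-1/12


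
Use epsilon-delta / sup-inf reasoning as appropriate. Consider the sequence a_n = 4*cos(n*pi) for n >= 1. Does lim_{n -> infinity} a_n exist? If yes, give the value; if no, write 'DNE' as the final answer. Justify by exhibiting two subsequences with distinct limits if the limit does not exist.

Examine the behaviour of a_n along subsequences.
cos(n*pi) = (-1)^n, so a_n = 4*(-1)^n. a_{2k} = 4 -> 4. a_{2k+1} = -4 -> -4.
Since these two subsequential limits are 4 and -4, distinct, the full sequence cannot converge (a convergent sequence has all subsequences tending to the same limit). So lim a_n does not exist.

DNE


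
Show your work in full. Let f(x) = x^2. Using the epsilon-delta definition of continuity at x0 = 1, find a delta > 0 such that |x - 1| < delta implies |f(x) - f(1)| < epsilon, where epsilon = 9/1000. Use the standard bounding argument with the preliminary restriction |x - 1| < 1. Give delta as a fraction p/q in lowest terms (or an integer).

Factor: |x^2 - (1)^2| = |x - 1| * |x + 1|.
Impose |x - 1| < 1 first. Then |x + 1| = |(x - 1) + 2*(1)| <= |x - 1| + 2*|1| < 1 + 2 = 3.
So |x^2 - (1)^2| < delta * 3.
We need delta * 3 <= 9/1000, i.e. delta <= 9/1000/3 = 3/1000.
Since 3/1000 < 1, this is tighter than 1; take delta = 3/1000.
So delta = 3/1000 works.

3/1000


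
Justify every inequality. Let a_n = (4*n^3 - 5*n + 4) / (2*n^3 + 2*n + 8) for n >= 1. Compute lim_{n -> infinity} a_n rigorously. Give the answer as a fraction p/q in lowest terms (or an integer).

Divide numerator and denominator by n^3, the highest power:
numerator / n^3 = 4 - 5/n^2 + 4/n^3
denominator / n^3 = 2 + 2/n^2 + 8/n^3
As n -> infinity, all terms of the form c/n^k (k >= 1) tend to 0.
So numerator / n^3 -> 4 and denominator / n^3 -> 2.
Therefore lim a_n = 2.

2


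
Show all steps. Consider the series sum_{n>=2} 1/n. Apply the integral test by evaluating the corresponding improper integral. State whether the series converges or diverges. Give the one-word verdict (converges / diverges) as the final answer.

Let f(x) = 1/x. Then f is positive, continuous, and decreasing on [2, infinity), so the integral test applies.
Compute the improper integral int_{2}^infinity f(x) dx:
  antiderivative F(x) = log(x).
  As x -> infinity, log(x) -> infinity.
  So int = infinity - log(2) = infinity. By the integral test, the series diverges.

diverges


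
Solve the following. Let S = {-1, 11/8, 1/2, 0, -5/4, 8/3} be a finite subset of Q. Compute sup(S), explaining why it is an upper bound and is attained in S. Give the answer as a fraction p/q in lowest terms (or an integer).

S is finite, so sup(S) = max(S).
Sorted decreasing:
8/3, 11/8, 1/2, 0, -1, -5/4
The extremum is 8/3.
For every x in S, x <= 8/3. And 8/3 is in S, so it is attained.
Therefore sup(S) = 8/3.

8/3


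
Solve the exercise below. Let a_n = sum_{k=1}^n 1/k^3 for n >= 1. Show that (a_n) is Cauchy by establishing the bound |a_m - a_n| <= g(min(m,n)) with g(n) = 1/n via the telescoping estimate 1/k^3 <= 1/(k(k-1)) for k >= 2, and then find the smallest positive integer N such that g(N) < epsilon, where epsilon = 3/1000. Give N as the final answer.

For m > n >= 1: |a_m - a_n| = sum_{k=n+1}^m 1/k^3.
Use 1/k^3 <= 1/(k(k-1)) = 1/(k-1) - 1/k for k >= 2 (which holds since k^3 >= k^2 >= k(k-1) for k >= 2):
sum_{k=n+1}^m 1/k^3 <= sum_{k=n+1}^m (1/(k-1) - 1/k) = 1/n - 1/m <= 1/n.
By symmetry the same bound holds with n,m swapped, so |a_m - a_n| <= 1/min(m,n) = g(min(m,n)). Since g(n) -> 0, (a_n) is Cauchy.
Now solve g(N) < 3/1000: 1/N < 3/1000 <=> N > 1/(3/1000) = 1000/3.
The smallest integer strictly greater than 1000/3 is N = 334.
Check: g(334) = 1/334 < 3/1000; g(333) = 1/333 >= 3/1000. So N = 334.

334


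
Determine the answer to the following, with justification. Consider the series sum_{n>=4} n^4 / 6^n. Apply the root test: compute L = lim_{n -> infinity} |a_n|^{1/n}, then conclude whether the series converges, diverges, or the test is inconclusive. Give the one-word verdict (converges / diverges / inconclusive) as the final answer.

Let a_n denote the general term. Form |a_n|^(1/n) and simplify:
|a_n|^(1/n) = n^(4/n)/6
Take the limit as n -> infinity: L = 1/6.
Since L = 1/6 < 1, the root test implies convergence.

converges


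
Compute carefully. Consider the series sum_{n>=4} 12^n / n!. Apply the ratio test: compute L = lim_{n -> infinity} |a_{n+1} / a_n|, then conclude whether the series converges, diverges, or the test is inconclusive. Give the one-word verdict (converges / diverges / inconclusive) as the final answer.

Let a_n denote the general term. Form the ratio a_{n+1}/a_n and simplify:
a_{n+1}/a_n = 12/(n + 1)
Take the limit as n -> infinity: L = 0.
Since L = 0 < 1, the ratio test implies the series converges.

converges


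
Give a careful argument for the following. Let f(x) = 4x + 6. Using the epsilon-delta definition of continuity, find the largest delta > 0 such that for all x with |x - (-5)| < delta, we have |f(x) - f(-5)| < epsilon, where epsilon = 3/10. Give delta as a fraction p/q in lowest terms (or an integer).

We compute f(-5) = 4*(-5) + 6 = -14.
|f(x) - f(-5)| = |4x + 6 - (-14)| = |4(x - (-5))| = 4|x - (-5)|.
We need 4|x - (-5)| < 3/10, i.e. |x - (-5)| < 3/10 / 4 = 3/40.
So any delta <= 3/40 works. Conversely, if delta > 3/40, then x = -5 + 3/40 satisfies |x - (-5)| = 3/40 < delta but |f(x) - f(-5)| = 4 * 3/40 = 3/10, which is not < 3/10; so no larger delta works.
Hence the largest such delta is 3/40.

3/40


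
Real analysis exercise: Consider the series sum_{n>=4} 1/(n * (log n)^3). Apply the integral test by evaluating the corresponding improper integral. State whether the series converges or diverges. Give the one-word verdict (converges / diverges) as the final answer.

Let f(x) = 1/(x*log(x)^3). Then f is positive, continuous, and decreasing on [4, infinity), so the integral test applies.
Compute the improper integral int_{4}^infinity f(x) dx:
  antiderivative F(x) = -1/(2*log(x)^2).
  F(x) -> 0 as x -> infinity.  int = 0 - F(4) = 1/(2*log(4)^2) < infinity. By the integral test, the series converges.

converges


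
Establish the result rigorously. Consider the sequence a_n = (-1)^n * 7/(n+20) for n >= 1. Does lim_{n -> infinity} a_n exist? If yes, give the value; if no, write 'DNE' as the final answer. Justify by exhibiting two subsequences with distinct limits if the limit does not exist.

Examine the behaviour of a_n along subsequences.
Even-n subsequence a_{2k} = 7/(2k+20) -> 0. Odd-n subsequence a_{2k+1} = -7/(2k+21) -> 0. Both tend to 0, which suggests the limit is 0; verify directly.
|a_n - 0| = 7/(n+20) < 7/n for every n >= 1.
Given epsilon > 0, choose a positive integer N > 7/epsilon. Then for all n >= N, |a_n| < 7/n <= 7/N < epsilon.
So by the definition of the limit, lim a_n exists and equals 0.

0


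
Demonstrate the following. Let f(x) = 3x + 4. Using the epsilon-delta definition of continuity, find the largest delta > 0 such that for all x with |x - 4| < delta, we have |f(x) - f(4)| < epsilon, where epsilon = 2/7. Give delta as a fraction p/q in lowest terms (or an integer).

We compute f(4) = 3*(4) + 4 = 16.
|f(x) - f(4)| = |3x + 4 - (16)| = |3(x - 4)| = 3|x - 4|.
We need 3|x - 4| < 2/7, i.e. |x - 4| < 2/7 / 3 = 2/21.
So any delta <= 2/21 works. Conversely, if delta > 2/21, then x = 4 + 2/21 satisfies |x - 4| = 2/21 < delta but |f(x) - f(4)| = 3 * 2/21 = 2/7, which is not < 2/7; so no larger delta works.
Hence the largest such delta is 2/21.

2/21


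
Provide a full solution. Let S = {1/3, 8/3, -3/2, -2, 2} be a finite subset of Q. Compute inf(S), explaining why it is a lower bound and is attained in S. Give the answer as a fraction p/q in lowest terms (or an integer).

S is finite, so inf(S) = min(S).
Sorted increasing:
-2, -3/2, 1/3, 2, 8/3
The extremum is -2.
For every x in S, x >= -2. And -2 is in S, so it is attained.
Therefore inf(S) = -2.

-2


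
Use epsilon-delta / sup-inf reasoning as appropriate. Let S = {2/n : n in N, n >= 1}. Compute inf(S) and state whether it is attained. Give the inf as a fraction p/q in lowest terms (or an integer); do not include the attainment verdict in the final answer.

Analysis:
- Values: 2, 1, 2/3, 1/2, ... strictly decreasing.
- The maximum is 2 (n=1); sup = 2 (attained).
- The set is bounded below by 0; 2/n -> 0 so 0 is the greatest lower bound.
- 0 is not in the set, so inf = 0 is not attained.
Conclusion: inf(S) = 0, not attained in S.

0


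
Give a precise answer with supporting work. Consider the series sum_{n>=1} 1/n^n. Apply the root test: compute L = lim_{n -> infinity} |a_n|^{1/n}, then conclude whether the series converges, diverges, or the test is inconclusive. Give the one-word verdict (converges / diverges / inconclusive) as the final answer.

Let a_n denote the general term. Form |a_n|^(1/n) and simplify:
|a_n|^(1/n) = 1/n
Take the limit as n -> infinity: L = 0.
Since L = 0 < 1, the root test implies convergence.

converges


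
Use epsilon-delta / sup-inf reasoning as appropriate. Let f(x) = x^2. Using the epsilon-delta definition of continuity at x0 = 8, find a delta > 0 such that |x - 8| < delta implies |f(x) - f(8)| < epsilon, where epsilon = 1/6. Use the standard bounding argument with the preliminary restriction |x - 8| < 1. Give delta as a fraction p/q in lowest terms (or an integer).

Factor: |x^2 - (8)^2| = |x - 8| * |x + 8|.
Impose |x - 8| < 1 first. Then |x + 8| = |(x - 8) + 2*(8)| <= |x - 8| + 2*|8| < 1 + 16 = 17.
So |x^2 - (8)^2| < delta * 17.
We need delta * 17 <= 1/6, i.e. delta <= 1/6/17 = 1/102.
Since 1/102 < 1, this is tighter than 1; take delta = 1/102.
So delta = 1/102 works.

1/102


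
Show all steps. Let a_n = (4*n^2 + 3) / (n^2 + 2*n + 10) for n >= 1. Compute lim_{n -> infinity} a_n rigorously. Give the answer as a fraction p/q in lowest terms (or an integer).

Divide numerator and denominator by n^2, the highest power:
numerator / n^2 = 4 + 3/n^2
denominator / n^2 = 1 + 2/n + 10/n^2
As n -> infinity, all terms of the form c/n^k (k >= 1) tend to 0.
So numerator / n^2 -> 4 and denominator / n^2 -> 1.
Therefore lim a_n = 4.

4


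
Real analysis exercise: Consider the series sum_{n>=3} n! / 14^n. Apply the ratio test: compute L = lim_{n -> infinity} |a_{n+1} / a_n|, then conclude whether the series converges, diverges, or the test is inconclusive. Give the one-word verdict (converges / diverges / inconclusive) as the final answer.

Let a_n denote the general term. Form the ratio a_{n+1}/a_n and simplify:
a_{n+1}/a_n = n/14 + 1/14
Take the limit as n -> infinity: L = infinity.
Since L = infinity > 1 (or L = infinity), the ratio test implies the series diverges.

diverges


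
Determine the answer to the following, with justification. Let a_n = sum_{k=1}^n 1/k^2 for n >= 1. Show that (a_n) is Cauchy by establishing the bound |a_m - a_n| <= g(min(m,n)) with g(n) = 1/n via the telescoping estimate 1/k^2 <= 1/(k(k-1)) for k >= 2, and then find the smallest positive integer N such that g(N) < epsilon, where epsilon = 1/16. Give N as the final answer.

For m > n >= 1: |a_m - a_n| = sum_{k=n+1}^m 1/k^2.
Use 1/k^2 <= 1/(k(k-1)) = 1/(k-1) - 1/k for k >= 2:
sum_{k=n+1}^m 1/k^2 <= sum_{k=n+1}^m (1/(k-1) - 1/k) = 1/n - 1/m <= 1/n.
By symmetry the same bound holds with n,m swapped, so |a_m - a_n| <= 1/min(m,n) = g(min(m,n)). Since g(n) -> 0, (a_n) is Cauchy.
Now solve g(N) < 1/16: 1/N < 1/16 <=> N > 1/(1/16) = 16.
The smallest integer strictly greater than 16 is N = 17.
Check: g(17) = 1/17 < 1/16; g(16) = 1/16 >= 1/16. So N = 17.

17


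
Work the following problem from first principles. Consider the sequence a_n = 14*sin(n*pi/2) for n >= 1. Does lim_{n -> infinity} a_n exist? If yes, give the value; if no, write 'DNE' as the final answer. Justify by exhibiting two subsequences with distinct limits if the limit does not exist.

Examine the behaviour of a_n along subsequences.
a_{4k+1} = 14*sin(pi/2 + 2k*pi) = 14 -> 14. a_{4k+3} = 14*sin(3pi/2 + 2k*pi) = -14 -> -14.
Since these two subsequential limits are 14 and -14, distinct, the full sequence cannot converge (a convergent sequence has all subsequences tending to the same limit). So lim a_n does not exist.

DNE


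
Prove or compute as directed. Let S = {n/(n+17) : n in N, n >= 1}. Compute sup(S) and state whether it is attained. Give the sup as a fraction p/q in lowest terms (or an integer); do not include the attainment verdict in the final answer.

Analysis:
- Values: 1/18, 2/19, 3/20, 4/21, ... strictly increasing.
- Minimum is 1/18 (n=1); inf = 1/18 (attained).
- n/(n+17) = 1 - 17/(n+17) -> 1 from below as n -> infinity, and never equals 1.
- So sup = 1 (not attained).
Conclusion: sup(S) = 1, not attained in S.

1


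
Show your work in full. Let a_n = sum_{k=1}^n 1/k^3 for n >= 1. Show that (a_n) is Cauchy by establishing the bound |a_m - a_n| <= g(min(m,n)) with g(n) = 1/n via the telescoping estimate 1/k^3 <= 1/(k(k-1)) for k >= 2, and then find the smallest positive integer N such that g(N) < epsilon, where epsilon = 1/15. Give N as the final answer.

For m > n >= 1: |a_m - a_n| = sum_{k=n+1}^m 1/k^3.
Use 1/k^3 <= 1/(k(k-1)) = 1/(k-1) - 1/k for k >= 2 (which holds since k^3 >= k^2 >= k(k-1) for k >= 2):
sum_{k=n+1}^m 1/k^3 <= sum_{k=n+1}^m (1/(k-1) - 1/k) = 1/n - 1/m <= 1/n.
By symmetry the same bound holds with n,m swapped, so |a_m - a_n| <= 1/min(m,n) = g(min(m,n)). Since g(n) -> 0, (a_n) is Cauchy.
Now solve g(N) < 1/15: 1/N < 1/15 <=> N > 1/(1/15) = 15.
The smallest integer strictly greater than 15 is N = 16.
Check: g(16) = 1/16 < 1/15; g(15) = 1/15 >= 1/15. So N = 16.

16


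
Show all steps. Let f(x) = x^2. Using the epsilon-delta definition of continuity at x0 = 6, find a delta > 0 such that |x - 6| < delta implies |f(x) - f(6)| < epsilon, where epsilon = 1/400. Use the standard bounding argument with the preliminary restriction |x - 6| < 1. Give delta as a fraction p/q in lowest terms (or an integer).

Factor: |x^2 - (6)^2| = |x - 6| * |x + 6|.
Impose |x - 6| < 1 first. Then |x + 6| = |(x - 6) + 2*(6)| <= |x - 6| + 2*|6| < 1 + 12 = 13.
So |x^2 - (6)^2| < delta * 13.
We need delta * 13 <= 1/400, i.e. delta <= 1/400/13 = 1/5200.
Since 1/5200 < 1, this is tighter than 1; take delta = 1/5200.
So delta = 1/5200 works.

1/5200


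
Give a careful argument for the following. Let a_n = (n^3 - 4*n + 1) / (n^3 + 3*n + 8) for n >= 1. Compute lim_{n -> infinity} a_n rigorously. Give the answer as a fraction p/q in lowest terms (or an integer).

Divide numerator and denominator by n^3, the highest power:
numerator / n^3 = 1 - 4/n^2 + n^(-3)
denominator / n^3 = 1 + 3/n^2 + 8/n^3
As n -> infinity, all terms of the form c/n^k (k >= 1) tend to 0.
So numerator / n^3 -> 1 and denominator / n^3 -> 1.
Therefore lim a_n = 1.

1


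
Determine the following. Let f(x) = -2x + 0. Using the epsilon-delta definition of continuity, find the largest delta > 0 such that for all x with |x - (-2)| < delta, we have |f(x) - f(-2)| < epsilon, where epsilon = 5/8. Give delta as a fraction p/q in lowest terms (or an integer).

We compute f(-2) = -2*(-2) + 0 = 4.
|f(x) - f(-2)| = |-2x + 0 - (4)| = |-2(x - (-2))| = 2|x - (-2)|.
We need 2|x - (-2)| < 5/8, i.e. |x - (-2)| < 5/8 / 2 = 5/16.
So any delta <= 5/16 works. Conversely, if delta > 5/16, then x = -2 + 5/16 satisfies |x - (-2)| = 5/16 < delta but |f(x) - f(-2)| = 2 * 5/16 = 5/8, which is not < 5/8; so no larger delta works.
Hence the largest such delta is 5/16.

5/16


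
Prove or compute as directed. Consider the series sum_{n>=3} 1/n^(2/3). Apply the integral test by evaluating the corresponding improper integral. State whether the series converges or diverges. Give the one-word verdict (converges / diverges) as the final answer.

Let f(x) = x^(-2/3). Then f is positive, continuous, and decreasing on [3, infinity), so the integral test applies.
Compute the improper integral int_{3}^infinity f(x) dx:
  antiderivative F(x) = 3*x^(1/3).
  As x -> infinity, F(x) -> infinity (since p = 2/3 < 1).
  So the integral diverges. By the integral test, the series diverges.

diverges


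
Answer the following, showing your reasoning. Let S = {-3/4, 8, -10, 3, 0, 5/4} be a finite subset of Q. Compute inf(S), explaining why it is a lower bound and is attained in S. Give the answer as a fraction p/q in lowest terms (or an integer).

S is finite, so inf(S) = min(S).
Sorted increasing:
-10, -3/4, 0, 5/4, 3, 8
The extremum is -10.
For every x in S, x >= -10. And -10 is in S, so it is attained.
Therefore inf(S) = -10.

-10


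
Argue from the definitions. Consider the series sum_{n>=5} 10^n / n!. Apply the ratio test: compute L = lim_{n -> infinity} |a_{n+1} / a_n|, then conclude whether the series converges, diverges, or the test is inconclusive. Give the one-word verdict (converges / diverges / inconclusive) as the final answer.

Let a_n denote the general term. Form the ratio a_{n+1}/a_n and simplify:
a_{n+1}/a_n = 10/(n + 1)
Take the limit as n -> infinity: L = 0.
Since L = 0 < 1, the ratio test implies the series converges.

converges


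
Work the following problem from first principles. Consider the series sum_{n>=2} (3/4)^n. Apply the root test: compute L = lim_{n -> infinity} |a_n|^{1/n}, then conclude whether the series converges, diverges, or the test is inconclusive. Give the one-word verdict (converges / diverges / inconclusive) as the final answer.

Let a_n denote the general term. Form |a_n|^(1/n) and simplify:
|a_n|^(1/n) = 3/4
Take the limit as n -> infinity: L = 3/4.
Since L = 3/4 < 1, the root test implies convergence.

converges


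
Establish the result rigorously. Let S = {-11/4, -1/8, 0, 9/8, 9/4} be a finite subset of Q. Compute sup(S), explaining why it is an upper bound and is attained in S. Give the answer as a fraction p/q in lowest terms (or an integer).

S is finite, so sup(S) = max(S).
Sorted decreasing:
9/4, 9/8, 0, -1/8, -11/4
The extremum is 9/4.
For every x in S, x <= 9/4. And 9/4 is in S, so it is attained.
Therefore sup(S) = 9/4.

9/4


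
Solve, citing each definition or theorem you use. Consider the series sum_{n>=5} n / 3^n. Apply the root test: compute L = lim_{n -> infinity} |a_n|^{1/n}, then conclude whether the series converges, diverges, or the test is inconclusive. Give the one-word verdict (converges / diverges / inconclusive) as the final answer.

Let a_n denote the general term. Form |a_n|^(1/n) and simplify:
|a_n|^(1/n) = n^(1/n)/3
Take the limit as n -> infinity: L = 1/3.
Since L = 1/3 < 1, the root test implies convergence.

converges


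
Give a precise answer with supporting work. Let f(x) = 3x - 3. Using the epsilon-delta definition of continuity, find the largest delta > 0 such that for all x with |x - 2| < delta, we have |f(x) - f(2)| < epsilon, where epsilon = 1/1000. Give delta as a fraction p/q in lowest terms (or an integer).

We compute f(2) = 3*(2) - 3 = 3.
|f(x) - f(2)| = |3x - 3 - (3)| = |3(x - 2)| = 3|x - 2|.
We need 3|x - 2| < 1/1000, i.e. |x - 2| < 1/1000 / 3 = 1/3000.
So any delta <= 1/3000 works. Conversely, if delta > 1/3000, then x = 2 + 1/3000 satisfies |x - 2| = 1/3000 < delta but |f(x) - f(2)| = 3 * 1/3000 = 1/1000, which is not < 1/1000; so no larger delta works.
Hence the largest such delta is 1/3000.

1/3000


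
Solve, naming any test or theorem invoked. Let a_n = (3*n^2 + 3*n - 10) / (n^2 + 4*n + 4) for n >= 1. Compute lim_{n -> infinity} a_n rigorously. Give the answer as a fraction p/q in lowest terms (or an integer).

Divide numerator and denominator by n^2, the highest power:
numerator / n^2 = 3 + 3/n - 10/n^2
denominator / n^2 = 1 + 4/n + 4/n^2
As n -> infinity, all terms of the form c/n^k (k >= 1) tend to 0.
So numerator / n^2 -> 3 and denominator / n^2 -> 1.
Therefore lim a_n = 3.

3


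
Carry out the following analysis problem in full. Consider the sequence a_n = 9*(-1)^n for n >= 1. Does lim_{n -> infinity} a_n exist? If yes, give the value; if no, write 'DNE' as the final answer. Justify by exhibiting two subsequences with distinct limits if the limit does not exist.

Examine the behaviour of a_n along subsequences.
Even-n subsequence a_{2k} = 9 -> 9. Odd-n subsequence a_{2k+1} = -9 -> -9.
Since these two subsequential limits are 9 and -9, distinct, the full sequence cannot converge (a convergent sequence has all subsequences tending to the same limit). So lim a_n does not exist.

DNE


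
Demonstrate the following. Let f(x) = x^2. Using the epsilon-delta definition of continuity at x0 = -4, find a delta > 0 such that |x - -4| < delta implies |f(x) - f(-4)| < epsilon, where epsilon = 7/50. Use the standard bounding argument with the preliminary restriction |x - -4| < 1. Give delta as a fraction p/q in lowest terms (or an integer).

Factor: |x^2 - (-4)^2| = |x - -4| * |x + -4|.
Impose |x - -4| < 1 first. Then |x + -4| = |(x - -4) + 2*(-4)| <= |x - -4| + 2*|-4| < 1 + 8 = 9.
So |x^2 - (-4)^2| < delta * 9.
We need delta * 9 <= 7/50, i.e. delta <= 7/50/9 = 7/450.
Since 7/450 < 1, this is tighter than 1; take delta = 7/450.
So delta = 7/450 works.

7/450


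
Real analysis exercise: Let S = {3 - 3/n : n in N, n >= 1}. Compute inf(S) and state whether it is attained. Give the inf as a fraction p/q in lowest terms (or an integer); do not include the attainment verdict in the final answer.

Analysis:
- Values: 0, 3/2, 2, 9/4, ... strictly increasing.
- Minimum is 0 (n=1); inf = 0 (attained).
- 3 - 3/n -> 3 from below; sup = 3, not attained.
Conclusion: inf(S) = 0, attained in S.

0


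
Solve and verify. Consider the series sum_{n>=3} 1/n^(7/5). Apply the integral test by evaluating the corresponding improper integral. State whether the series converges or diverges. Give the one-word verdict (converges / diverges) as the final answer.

Let f(x) = x^(-7/5). Then f is positive, continuous, and decreasing on [3, infinity), so the integral test applies.
Compute the improper integral int_{3}^infinity f(x) dx:
  antiderivative F(x) = -5/(2*x^(2/5)).
  As x -> infinity, F(x) -> 0 (since p = 7/5 > 1).
  So int = F(infinity) - F(3) = 0 - (-5*3^(3/5)/6) = 5*3^(3/5)/6.
  Finite, so by the integral test, the series converges.

converges


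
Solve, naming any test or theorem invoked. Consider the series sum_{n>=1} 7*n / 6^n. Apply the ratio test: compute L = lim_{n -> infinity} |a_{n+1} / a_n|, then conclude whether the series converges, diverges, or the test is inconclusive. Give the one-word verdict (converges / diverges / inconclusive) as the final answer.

Let a_n denote the general term. Form the ratio a_{n+1}/a_n and simplify:
a_{n+1}/a_n = (n + 1)/(6*n)
Take the limit as n -> infinity: L = 1/6.
Since L = 1/6 < 1, the ratio test implies the series converges.

converges


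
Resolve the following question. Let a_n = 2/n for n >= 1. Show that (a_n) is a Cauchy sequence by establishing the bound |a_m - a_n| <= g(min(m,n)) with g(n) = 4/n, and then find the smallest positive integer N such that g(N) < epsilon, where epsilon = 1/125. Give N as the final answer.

For any m, n >= 1, by the triangle inequality:
|a_m - a_n| = |2/m - 2/n| <= 2*1/m + 2*1/n <= 4/min(m,n).
So g(n) = 4/n bounds the Cauchy difference. Since g(n) -> 0, (a_n) is Cauchy.
Now solve g(N) < 1/125: 4/N < 1/125 <=> N > 4 / (1/125) = 500.
The smallest integer strictly greater than 500 is N = 501.
Check: g(501) = 4/501 = 4/501 < 1/125; g(500) = 1/125 >= 1/125. So N = 501.

501
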